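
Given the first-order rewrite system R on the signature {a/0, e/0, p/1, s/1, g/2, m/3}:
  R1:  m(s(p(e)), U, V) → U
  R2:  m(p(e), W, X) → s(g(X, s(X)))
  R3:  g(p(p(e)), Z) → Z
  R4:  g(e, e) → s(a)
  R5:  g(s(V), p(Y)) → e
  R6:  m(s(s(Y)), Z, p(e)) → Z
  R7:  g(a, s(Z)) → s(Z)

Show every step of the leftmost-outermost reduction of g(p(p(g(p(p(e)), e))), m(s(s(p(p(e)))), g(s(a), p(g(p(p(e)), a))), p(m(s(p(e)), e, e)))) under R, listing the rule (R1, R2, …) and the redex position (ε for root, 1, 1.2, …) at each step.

e

1. g(p(p(g(p(p(e)), e))), m(s(s(p(p(e)))), g(s(a), p(g(p(p(e)), a))), p(m(s(p(e)), e, e))))  →  g(p(p(e)), m(s(s(p(p(e)))), g(s(a), p(g(p(p(e)), a))), p(m(s(p(e)), e, e))))   [R3 at 1.1.1]
2. g(p(p(e)), m(s(s(p(p(e)))), g(s(a), p(g(p(p(e)), a))), p(m(s(p(e)), e, e))))  →  m(s(s(p(p(e)))), g(s(a), p(g(p(p(e)), a))), p(m(s(p(e)), e, e)))   [R3 at ε]
3. m(s(s(p(p(e)))), g(s(a), p(g(p(p(e)), a))), p(m(s(p(e)), e, e)))  →  m(s(s(p(p(e)))), e, p(m(s(p(e)), e, e)))   [R5 at 2]
4. m(s(s(p(p(e)))), e, p(m(s(p(e)), e, e)))  →  m(s(s(p(p(e)))), e, p(e))   [R1 at 3.1]
5. m(s(s(p(p(e)))), e, p(e))  →  e   [R6 at ε]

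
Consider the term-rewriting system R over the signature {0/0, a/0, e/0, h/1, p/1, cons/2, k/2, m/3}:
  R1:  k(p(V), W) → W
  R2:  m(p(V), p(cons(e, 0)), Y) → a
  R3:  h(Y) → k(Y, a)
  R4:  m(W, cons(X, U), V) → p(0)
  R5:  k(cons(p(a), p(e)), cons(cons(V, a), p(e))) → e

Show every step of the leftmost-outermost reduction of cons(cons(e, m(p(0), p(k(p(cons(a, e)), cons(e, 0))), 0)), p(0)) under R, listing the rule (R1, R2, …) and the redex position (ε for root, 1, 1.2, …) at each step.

cons(cons(e, a), p(0))

1. cons(cons(e, m(p(0), p(k(p(cons(a, e)), cons(e, 0))), 0)), p(0))  →  cons(cons(e, m(p(0), p(cons(e, 0)), 0)), p(0))   [R1 at 1.2.2.1]
2. cons(cons(e, m(p(0), p(cons(e, 0)), 0)), p(0))  →  cons(cons(e, a), p(0))   [R2 at 1.2]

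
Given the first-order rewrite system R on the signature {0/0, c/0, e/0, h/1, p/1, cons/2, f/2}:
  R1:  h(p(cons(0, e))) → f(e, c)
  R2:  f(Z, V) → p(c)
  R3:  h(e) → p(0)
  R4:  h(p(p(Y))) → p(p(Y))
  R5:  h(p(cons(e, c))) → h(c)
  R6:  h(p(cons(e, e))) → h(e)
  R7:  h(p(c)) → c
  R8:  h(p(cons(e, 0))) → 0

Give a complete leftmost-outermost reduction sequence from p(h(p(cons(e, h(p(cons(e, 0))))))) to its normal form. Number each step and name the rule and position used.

p(0)

1. p(h(p(cons(e, h(p(cons(e, 0)))))))  →  p(h(p(cons(e, 0))))   [R8 at 1.1.1.2]
2. p(h(p(cons(e, 0))))  →  p(0)   [R8 at 1]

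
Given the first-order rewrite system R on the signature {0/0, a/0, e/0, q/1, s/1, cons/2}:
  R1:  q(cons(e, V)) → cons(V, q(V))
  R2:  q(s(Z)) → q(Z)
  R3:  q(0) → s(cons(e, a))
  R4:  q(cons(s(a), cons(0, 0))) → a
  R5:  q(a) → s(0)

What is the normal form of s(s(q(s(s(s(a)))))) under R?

s(s(s(0)))

1. s(s(q(s(s(s(a))))))  →  s(s(q(s(s(a)))))   [R2 at 1.1]
2. s(s(q(s(s(a)))))  →  s(s(q(s(a))))   [R2 at 1.1]
3. s(s(q(s(a))))  →  s(s(q(a)))   [R2 at 1.1]
4. s(s(q(a)))  →  s(s(s(0)))   [R5 at 1.1]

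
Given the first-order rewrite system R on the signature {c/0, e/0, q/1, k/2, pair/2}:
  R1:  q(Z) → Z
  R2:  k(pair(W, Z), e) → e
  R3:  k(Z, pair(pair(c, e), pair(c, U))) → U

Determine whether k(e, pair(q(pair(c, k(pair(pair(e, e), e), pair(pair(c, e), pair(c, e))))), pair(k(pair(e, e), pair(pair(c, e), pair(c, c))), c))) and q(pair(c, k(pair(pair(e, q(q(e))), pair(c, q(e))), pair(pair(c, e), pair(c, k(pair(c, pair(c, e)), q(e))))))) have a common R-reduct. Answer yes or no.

no — NF(t₁) = c, NF(t₂) = pair(c, e)

Reduce t₁ = k(e, pair(q(pair(c, k(pair(pair(e, e), e), pair(pair(c, e), pair(c, e))))), pair(k(pair(e, e), pair(pair(c, e), pair(c, c))), c))):
1. k(e, pair(q(pair(c, k(pair(pair(e, e), e), pair(pair(c, e), pair(c, e))))), pair(k(pair(e, e), pair(pair(c, e), pair(c, c))), c)))  →  k(e, pair(pair(c, k(pair(pair(e, e), e), pair(pair(c, e), pair(c, e)))), pair(k(pair(e, e), pair(pair(c, e), pair(c, c))), c)))   [R1 at 2.1]
2. k(e, pair(pair(c, k(pair(pair(e, e), e), pair(pair(c, e), pair(c, e)))), pair(k(pair(e, e), pair(pair(c, e), pair(c, c))), c)))  →  k(e, pair(pair(c, e), pair(k(pair(e, e), pair(pair(c, e), pair(c, c))), c)))   [R3 at 2.1.2]
3. k(e, pair(pair(c, e), pair(k(pair(e, e), pair(pair(c, e), pair(c, c))), c)))  →  k(e, pair(pair(c, e), pair(c, c)))   [R3 at 2.2.1]
4. k(e, pair(pair(c, e), pair(c, c)))  →  c   [R3 at ε]

Reduce t₂ = q(pair(c, k(pair(pair(e, q(q(e))), pair(c, q(e))), pair(pair(c, e), pair(c, k(pair(c, pair(c, e)), q(e))))))):
1. q(pair(c, k(pair(pair(e, q(q(e))), pair(c, q(e))), pair(pair(c, e), pair(c, k(pair(c, pair(c, e)), q(e)))))))  →  pair(c, k(pair(pair(e, q(q(e))), pair(c, q(e))), pair(pair(c, e), pair(c, k(pair(c, pair(c, e)), q(e))))))   [R1 at ε]
2. pair(c, k(pair(pair(e, q(q(e))), pair(c, q(e))), pair(pair(c, e), pair(c, k(pair(c, pair(c, e)), q(e))))))  →  pair(c, k(pair(c, pair(c, e)), q(e)))   [R3 at 2]
3. pair(c, k(pair(c, pair(c, e)), q(e)))  →  pair(c, k(pair(c, pair(c, e)), e))   [R1 at 2.2]
4. pair(c, k(pair(c, pair(c, e)), e))  →  pair(c, e)   [R2 at 2]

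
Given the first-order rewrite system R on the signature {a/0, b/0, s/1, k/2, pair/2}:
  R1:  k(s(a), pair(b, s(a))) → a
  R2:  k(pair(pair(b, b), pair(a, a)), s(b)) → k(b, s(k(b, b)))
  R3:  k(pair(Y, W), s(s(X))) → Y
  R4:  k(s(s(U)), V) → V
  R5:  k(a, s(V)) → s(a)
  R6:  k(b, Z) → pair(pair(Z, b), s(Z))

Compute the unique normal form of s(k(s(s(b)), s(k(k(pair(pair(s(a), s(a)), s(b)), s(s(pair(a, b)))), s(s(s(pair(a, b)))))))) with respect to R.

1. s(k(s(s(b)), s(k(k(pair(pair(s(a), s(a)), s(b)), s(s(pair(a, b)))), s(s(s(pair(a, b))))))))  →  s(s(k(k(pair(pair(s(a), s(a)), s(b)), s(s(pair(a, b)))), s(s(s(pair(a, b)))))))   [R4 at 1]
2. s(s(k(k(pair(pair(s(a), s(a)), s(b)), s(s(pair(a, b)))), s(s(s(pair(a, b)))))))  →  s(s(k(pair(s(a), s(a)), s(s(s(pair(a, b)))))))   [R3 at 1.1.1]
3. s(s(k(pair(s(a), s(a)), s(s(s(pair(a, b)))))))  →  s(s(s(a)))   [R3 at 1.1]

s(s(s(a)))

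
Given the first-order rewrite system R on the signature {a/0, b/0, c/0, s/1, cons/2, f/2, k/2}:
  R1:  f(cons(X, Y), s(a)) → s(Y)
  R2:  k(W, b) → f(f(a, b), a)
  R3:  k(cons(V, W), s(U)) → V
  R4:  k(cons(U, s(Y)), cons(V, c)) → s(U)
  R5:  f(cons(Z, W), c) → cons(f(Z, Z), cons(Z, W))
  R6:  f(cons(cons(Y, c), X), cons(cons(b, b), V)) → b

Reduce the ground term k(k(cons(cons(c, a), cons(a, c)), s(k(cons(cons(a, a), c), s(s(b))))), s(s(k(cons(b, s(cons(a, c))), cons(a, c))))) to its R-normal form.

1. k(k(cons(cons(c, a), cons(a, c)), s(k(cons(cons(a, a), c), s(s(b))))), s(s(k(cons(b, s(cons(a, c))), cons(a, c)))))  →  k(cons(c, a), s(s(k(cons(b, s(cons(a, c))), cons(a, c)))))   [R3 at 1]
2. k(cons(c, a), s(s(k(cons(b, s(cons(a, c))), cons(a, c)))))  →  c   [R3 at ε]

c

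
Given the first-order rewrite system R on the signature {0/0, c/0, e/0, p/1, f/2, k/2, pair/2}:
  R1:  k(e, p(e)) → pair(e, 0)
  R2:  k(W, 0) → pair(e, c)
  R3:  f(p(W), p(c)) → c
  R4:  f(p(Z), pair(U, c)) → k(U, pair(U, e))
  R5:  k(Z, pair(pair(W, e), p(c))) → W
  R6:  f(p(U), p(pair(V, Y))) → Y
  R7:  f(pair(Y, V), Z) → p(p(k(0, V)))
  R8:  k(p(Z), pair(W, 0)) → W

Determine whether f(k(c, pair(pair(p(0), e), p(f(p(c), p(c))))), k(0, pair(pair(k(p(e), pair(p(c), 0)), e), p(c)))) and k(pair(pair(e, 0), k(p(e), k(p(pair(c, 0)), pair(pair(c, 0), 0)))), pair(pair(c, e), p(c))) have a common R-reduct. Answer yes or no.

yes — NF(t₁) = c, NF(t₂) = c

Reduce t₁ = f(k(c, pair(pair(p(0), e), p(f(p(c), p(c))))), k(0, pair(pair(k(p(e), pair(p(c), 0)), e), p(c)))):
1. f(k(c, pair(pair(p(0), e), p(f(p(c), p(c))))), k(0, pair(pair(k(p(e), pair(p(c), 0)), e), p(c))))  →  f(k(c, pair(pair(p(0), e), p(c))), k(0, pair(pair(k(p(e), pair(p(c), 0)), e), p(c))))   [R3 at 1.2.2.1]
2. f(k(c, pair(pair(p(0), e), p(c))), k(0, pair(pair(k(p(e), pair(p(c), 0)), e), p(c))))  →  f(p(0), k(0, pair(pair(k(p(e), pair(p(c), 0)), e), p(c))))   [R5 at 1]
3. f(p(0), k(0, pair(pair(k(p(e), pair(p(c), 0)), e), p(c))))  →  f(p(0), k(p(e), pair(p(c), 0)))   [R5 at 2]
4. f(p(0), k(p(e), pair(p(c), 0)))  →  f(p(0), p(c))   [R8 at 2]
5. f(p(0), p(c))  →  c   [R3 at ε]

Reduce t₂ = k(pair(pair(e, 0), k(p(e), k(p(pair(c, 0)), pair(pair(c, 0), 0)))), pair(pair(c, e), p(c))):
1. k(pair(pair(e, 0), k(p(e), k(p(pair(c, 0)), pair(pair(c, 0), 0)))), pair(pair(c, e), p(c)))  →  c   [R5 at ε]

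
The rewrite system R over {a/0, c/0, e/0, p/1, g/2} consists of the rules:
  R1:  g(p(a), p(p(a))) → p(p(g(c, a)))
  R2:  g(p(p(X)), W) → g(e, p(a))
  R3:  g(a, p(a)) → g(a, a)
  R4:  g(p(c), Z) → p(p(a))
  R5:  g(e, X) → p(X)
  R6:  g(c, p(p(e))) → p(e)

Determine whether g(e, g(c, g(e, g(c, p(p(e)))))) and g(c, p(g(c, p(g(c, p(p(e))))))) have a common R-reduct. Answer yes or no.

Reduce t₁ = g(e, g(c, g(e, g(c, p(p(e)))))):
1. g(e, g(c, g(e, g(c, p(p(e))))))  →  p(g(c, g(e, g(c, p(p(e))))))   [R5 at ε]
2. p(g(c, g(e, g(c, p(p(e))))))  →  p(g(c, p(g(c, p(p(e))))))   [R5 at 1.2]
3. p(g(c, p(g(c, p(p(e))))))  →  p(g(c, p(p(e))))   [R6 at 1.2.1]
4. p(g(c, p(p(e))))  →  p(p(e))   [R6 at 1]

Reduce t₂ = g(c, p(g(c, p(g(c, p(p(e))))))):
1. g(c, p(g(c, p(g(c, p(p(e)))))))  →  g(c, p(g(c, p(p(e)))))   [R6 at 2.1.2.1]
2. g(c, p(g(c, p(p(e)))))  →  g(c, p(p(e)))   [R6 at 2.1]
3. g(c, p(p(e)))  →  p(e)   [R6 at ε]

no — NF(t₁) = p(p(e)), NF(t₂) = p(e)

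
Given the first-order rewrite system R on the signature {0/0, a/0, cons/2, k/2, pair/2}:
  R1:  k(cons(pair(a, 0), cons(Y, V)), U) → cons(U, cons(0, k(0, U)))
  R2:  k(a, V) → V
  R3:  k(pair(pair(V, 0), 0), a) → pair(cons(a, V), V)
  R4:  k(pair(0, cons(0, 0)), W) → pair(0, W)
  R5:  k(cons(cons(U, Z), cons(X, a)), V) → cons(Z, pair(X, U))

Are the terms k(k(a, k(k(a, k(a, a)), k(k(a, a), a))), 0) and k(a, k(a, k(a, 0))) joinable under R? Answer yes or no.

yes — NF(t₁) = 0, NF(t₂) = 0

Reduce t₁ = k(k(a, k(k(a, k(a, a)), k(k(a, a), a))), 0):
1. k(k(a, k(k(a, k(a, a)), k(k(a, a), a))), 0)  →  k(k(k(a, k(a, a)), k(k(a, a), a)), 0)   [R2 at 1]
2. k(k(k(a, k(a, a)), k(k(a, a), a)), 0)  →  k(k(k(a, a), k(k(a, a), a)), 0)   [R2 at 1.1]
3. k(k(k(a, a), k(k(a, a), a)), 0)  →  k(k(a, k(k(a, a), a)), 0)   [R2 at 1.1]
4. k(k(a, k(k(a, a), a)), 0)  →  k(k(k(a, a), a), 0)   [R2 at 1]
5. k(k(k(a, a), a), 0)  →  k(k(a, a), 0)   [R2 at 1.1]
6. k(k(a, a), 0)  →  k(a, 0)   [R2 at 1]
7. k(a, 0)  →  0   [R2 at ε]

Reduce t₂ = k(a, k(a, k(a, 0))):
1. k(a, k(a, k(a, 0)))  →  k(a, k(a, 0))   [R2 at ε]
2. k(a, k(a, 0))  →  k(a, 0)   [R2 at ε]
3. k(a, 0)  →  0   [R2 at ε]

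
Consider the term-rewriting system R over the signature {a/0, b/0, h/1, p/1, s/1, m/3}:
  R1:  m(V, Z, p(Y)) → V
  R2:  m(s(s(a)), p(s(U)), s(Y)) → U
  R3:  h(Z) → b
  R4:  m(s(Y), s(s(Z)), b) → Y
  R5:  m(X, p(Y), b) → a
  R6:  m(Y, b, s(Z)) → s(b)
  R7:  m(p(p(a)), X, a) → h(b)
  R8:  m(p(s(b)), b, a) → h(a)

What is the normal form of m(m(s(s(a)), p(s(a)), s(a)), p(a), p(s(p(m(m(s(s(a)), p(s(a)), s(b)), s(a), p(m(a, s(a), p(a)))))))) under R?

a

1. m(m(s(s(a)), p(s(a)), s(a)), p(a), p(s(p(m(m(s(s(a)), p(s(a)), s(b)), s(a), p(m(a, s(a), p(a))))))))  →  m(s(s(a)), p(s(a)), s(a))   [R1 at ε]
2. m(s(s(a)), p(s(a)), s(a))  →  a   [R2 at ε]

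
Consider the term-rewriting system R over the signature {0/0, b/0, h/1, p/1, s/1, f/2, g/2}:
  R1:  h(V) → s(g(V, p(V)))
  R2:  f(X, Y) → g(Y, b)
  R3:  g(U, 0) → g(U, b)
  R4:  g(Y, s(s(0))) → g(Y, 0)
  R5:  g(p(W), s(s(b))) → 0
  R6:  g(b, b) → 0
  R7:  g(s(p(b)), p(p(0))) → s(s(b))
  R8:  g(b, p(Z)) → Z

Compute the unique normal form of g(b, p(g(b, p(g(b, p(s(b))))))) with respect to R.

1. g(b, p(g(b, p(g(b, p(s(b)))))))  →  g(b, p(g(b, p(s(b)))))   [R8 at ε]
2. g(b, p(g(b, p(s(b)))))  →  g(b, p(s(b)))   [R8 at ε]
3. g(b, p(s(b)))  →  s(b)   [R8 at ε]

s(b)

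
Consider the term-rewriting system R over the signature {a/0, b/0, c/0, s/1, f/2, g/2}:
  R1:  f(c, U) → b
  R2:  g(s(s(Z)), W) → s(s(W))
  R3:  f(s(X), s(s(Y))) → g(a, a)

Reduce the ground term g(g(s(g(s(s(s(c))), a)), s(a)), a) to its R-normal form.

1. g(g(s(g(s(s(s(c))), a)), s(a)), a)  →  g(g(s(s(s(a))), s(a)), a)   [R2 at 1.1.1]
2. g(g(s(s(s(a))), s(a)), a)  →  g(s(s(s(a))), a)   [R2 at 1]
3. g(s(s(s(a))), a)  →  s(s(a))   [R2 at ε]

s(s(a))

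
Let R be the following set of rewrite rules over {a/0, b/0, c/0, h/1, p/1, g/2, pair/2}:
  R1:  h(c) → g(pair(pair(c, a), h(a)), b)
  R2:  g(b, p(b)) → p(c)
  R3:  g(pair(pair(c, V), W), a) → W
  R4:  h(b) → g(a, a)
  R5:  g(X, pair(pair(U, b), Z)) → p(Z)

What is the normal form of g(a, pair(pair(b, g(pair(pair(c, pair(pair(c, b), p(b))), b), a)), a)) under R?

1. g(a, pair(pair(b, g(pair(pair(c, pair(pair(c, b), p(b))), b), a)), a))  →  g(a, pair(pair(b, b), a))   [R3 at 2.1.2]
2. g(a, pair(pair(b, b), a))  →  p(a)   [R5 at ε]

p(a)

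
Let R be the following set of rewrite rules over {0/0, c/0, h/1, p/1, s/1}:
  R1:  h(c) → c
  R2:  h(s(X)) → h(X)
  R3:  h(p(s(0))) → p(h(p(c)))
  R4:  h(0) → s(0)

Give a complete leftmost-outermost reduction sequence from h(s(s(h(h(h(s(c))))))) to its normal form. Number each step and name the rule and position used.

c

1. h(s(s(h(h(h(s(c)))))))  →  h(s(h(h(h(s(c))))))   [R2 at ε]
2. h(s(h(h(h(s(c))))))  →  h(h(h(h(s(c)))))   [R2 at ε]
3. h(h(h(h(s(c)))))  →  h(h(h(h(c))))   [R2 at 1.1.1]
4. h(h(h(h(c))))  →  h(h(h(c)))   [R1 at 1.1.1]
5. h(h(h(c)))  →  h(h(c))   [R1 at 1.1]
6. h(h(c))  →  h(c)   [R1 at 1]
7. h(c)  →  c   [R1 at ε]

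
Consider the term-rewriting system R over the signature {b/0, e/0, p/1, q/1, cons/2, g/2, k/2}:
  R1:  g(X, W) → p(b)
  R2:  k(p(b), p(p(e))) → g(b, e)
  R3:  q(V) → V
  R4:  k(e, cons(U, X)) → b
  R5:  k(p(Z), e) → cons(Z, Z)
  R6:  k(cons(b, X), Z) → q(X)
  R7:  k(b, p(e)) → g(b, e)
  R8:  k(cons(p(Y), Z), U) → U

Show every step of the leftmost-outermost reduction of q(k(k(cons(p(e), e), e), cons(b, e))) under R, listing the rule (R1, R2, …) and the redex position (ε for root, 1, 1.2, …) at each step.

b

1. q(k(k(cons(p(e), e), e), cons(b, e)))  →  k(k(cons(p(e), e), e), cons(b, e))   [R3 at ε]
2. k(k(cons(p(e), e), e), cons(b, e))  →  k(e, cons(b, e))   [R8 at 1]
3. k(e, cons(b, e))  →  b   [R4 at ε]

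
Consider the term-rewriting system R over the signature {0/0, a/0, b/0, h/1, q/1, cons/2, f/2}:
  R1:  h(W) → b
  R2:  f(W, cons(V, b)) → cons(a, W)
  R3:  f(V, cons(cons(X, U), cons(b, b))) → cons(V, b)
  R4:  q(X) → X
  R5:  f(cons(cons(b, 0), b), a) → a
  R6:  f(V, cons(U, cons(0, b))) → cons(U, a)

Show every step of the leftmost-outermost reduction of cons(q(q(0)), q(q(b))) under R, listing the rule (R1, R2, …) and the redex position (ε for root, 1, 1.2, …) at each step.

1. cons(q(q(0)), q(q(b)))  →  cons(q(0), q(q(b)))   [R4 at 1]
2. cons(q(0), q(q(b)))  →  cons(0, q(q(b)))   [R4 at 1]
3. cons(0, q(q(b)))  →  cons(0, q(b))   [R4 at 2]
4. cons(0, q(b))  →  cons(0, b)   [R4 at 2]

cons(0, b)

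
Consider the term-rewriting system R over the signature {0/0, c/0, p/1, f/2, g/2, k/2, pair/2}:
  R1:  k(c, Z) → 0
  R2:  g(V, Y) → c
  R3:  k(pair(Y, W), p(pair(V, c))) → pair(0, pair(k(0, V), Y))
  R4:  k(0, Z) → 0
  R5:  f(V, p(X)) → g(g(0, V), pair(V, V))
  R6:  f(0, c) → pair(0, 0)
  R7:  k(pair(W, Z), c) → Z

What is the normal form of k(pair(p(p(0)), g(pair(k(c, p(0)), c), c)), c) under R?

c

1. k(pair(p(p(0)), g(pair(k(c, p(0)), c), c)), c)  →  g(pair(k(c, p(0)), c), c)   [R7 at ε]
2. g(pair(k(c, p(0)), c), c)  →  c   [R2 at ε]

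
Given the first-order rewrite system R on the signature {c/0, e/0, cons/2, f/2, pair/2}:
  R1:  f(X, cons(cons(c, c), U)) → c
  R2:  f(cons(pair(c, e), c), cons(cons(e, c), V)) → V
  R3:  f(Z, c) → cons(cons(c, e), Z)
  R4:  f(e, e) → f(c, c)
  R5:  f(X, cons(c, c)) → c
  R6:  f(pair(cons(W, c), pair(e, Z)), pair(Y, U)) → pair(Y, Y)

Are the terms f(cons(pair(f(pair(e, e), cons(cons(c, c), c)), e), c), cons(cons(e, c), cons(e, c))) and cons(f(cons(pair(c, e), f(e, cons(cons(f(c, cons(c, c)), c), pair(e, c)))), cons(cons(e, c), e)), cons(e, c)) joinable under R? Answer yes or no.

no — NF(t₁) = cons(e, c), NF(t₂) = cons(e, cons(e, c))

Reduce t₁ = f(cons(pair(f(pair(e, e), cons(cons(c, c), c)), e), c), cons(cons(e, c), cons(e, c))):
1. f(cons(pair(f(pair(e, e), cons(cons(c, c), c)), e), c), cons(cons(e, c), cons(e, c)))  →  f(cons(pair(c, e), c), cons(cons(e, c), cons(e, c)))   [R1 at 1.1.1]
2. f(cons(pair(c, e), c), cons(cons(e, c), cons(e, c)))  →  cons(e, c)   [R2 at ε]

Reduce t₂ = cons(f(cons(pair(c, e), f(e, cons(cons(f(c, cons(c, c)), c), pair(e, c)))), cons(cons(e, c), e)), cons(e, c)):
1. cons(f(cons(pair(c, e), f(e, cons(cons(f(c, cons(c, c)), c), pair(e, c)))), cons(cons(e, c), e)), cons(e, c))  →  cons(f(cons(pair(c, e), f(e, cons(cons(c, c), pair(e, c)))), cons(cons(e, c), e)), cons(e, c))   [R5 at 1.1.2.2.1.1]
2. cons(f(cons(pair(c, e), f(e, cons(cons(c, c), pair(e, c)))), cons(cons(e, c), e)), cons(e, c))  →  cons(f(cons(pair(c, e), c), cons(cons(e, c), e)), cons(e, c))   [R1 at 1.1.2]
3. cons(f(cons(pair(c, e), c), cons(cons(e, c), e)), cons(e, c))  →  cons(e, cons(e, c))   [R2 at 1]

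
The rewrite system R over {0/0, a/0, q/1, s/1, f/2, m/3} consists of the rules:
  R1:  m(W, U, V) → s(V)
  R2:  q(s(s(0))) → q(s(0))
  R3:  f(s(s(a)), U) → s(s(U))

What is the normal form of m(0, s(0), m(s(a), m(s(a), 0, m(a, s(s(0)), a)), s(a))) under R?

s(s(s(a)))

1. m(0, s(0), m(s(a), m(s(a), 0, m(a, s(s(0)), a)), s(a)))  →  s(m(s(a), m(s(a), 0, m(a, s(s(0)), a)), s(a)))   [R1 at ε]
2. s(m(s(a), m(s(a), 0, m(a, s(s(0)), a)), s(a)))  →  s(s(s(a)))   [R1 at 1]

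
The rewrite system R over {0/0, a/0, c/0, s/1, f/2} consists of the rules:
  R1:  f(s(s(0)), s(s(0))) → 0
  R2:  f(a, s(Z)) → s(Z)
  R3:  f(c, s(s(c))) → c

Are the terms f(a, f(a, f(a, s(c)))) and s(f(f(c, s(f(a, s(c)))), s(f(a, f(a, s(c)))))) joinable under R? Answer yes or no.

Reduce t₁ = f(a, f(a, f(a, s(c)))):
1. f(a, f(a, f(a, s(c))))  →  f(a, f(a, s(c)))   [R2 at 2.2]
2. f(a, f(a, s(c)))  →  f(a, s(c))   [R2 at 2]
3. f(a, s(c))  →  s(c)   [R2 at ε]

Reduce t₂ = s(f(f(c, s(f(a, s(c)))), s(f(a, f(a, s(c)))))):
1. s(f(f(c, s(f(a, s(c)))), s(f(a, f(a, s(c))))))  →  s(f(f(c, s(s(c))), s(f(a, f(a, s(c))))))   [R2 at 1.1.2.1]
2. s(f(f(c, s(s(c))), s(f(a, f(a, s(c))))))  →  s(f(c, s(f(a, f(a, s(c))))))   [R3 at 1.1]
3. s(f(c, s(f(a, f(a, s(c))))))  →  s(f(c, s(f(a, s(c)))))   [R2 at 1.2.1.2]
4. s(f(c, s(f(a, s(c)))))  →  s(f(c, s(s(c))))   [R2 at 1.2.1]
5. s(f(c, s(s(c))))  →  s(c)   [R3 at 1]

yes — NF(t₁) = s(c), NF(t₂) = s(c)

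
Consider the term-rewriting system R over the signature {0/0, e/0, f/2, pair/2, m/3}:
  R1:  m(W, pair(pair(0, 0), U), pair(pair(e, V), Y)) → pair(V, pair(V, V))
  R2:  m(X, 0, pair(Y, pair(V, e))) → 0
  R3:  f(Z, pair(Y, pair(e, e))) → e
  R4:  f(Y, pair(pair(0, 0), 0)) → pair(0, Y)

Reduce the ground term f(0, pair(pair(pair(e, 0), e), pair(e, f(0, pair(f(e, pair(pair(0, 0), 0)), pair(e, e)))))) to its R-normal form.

1. f(0, pair(pair(pair(e, 0), e), pair(e, f(0, pair(f(e, pair(pair(0, 0), 0)), pair(e, e))))))  →  f(0, pair(pair(pair(e, 0), e), pair(e, e)))   [R3 at 2.2.2]
2. f(0, pair(pair(pair(e, 0), e), pair(e, e)))  →  e   [R3 at ε]

e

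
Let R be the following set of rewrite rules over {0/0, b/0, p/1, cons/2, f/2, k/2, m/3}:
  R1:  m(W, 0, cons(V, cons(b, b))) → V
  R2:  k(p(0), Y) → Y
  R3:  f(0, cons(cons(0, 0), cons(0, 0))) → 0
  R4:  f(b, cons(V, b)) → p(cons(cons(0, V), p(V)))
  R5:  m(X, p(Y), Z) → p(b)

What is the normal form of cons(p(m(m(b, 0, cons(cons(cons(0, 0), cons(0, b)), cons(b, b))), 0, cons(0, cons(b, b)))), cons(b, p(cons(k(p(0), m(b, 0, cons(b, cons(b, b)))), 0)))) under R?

1. cons(p(m(m(b, 0, cons(cons(cons(0, 0), cons(0, b)), cons(b, b))), 0, cons(0, cons(b, b)))), cons(b, p(cons(k(p(0), m(b, 0, cons(b, cons(b, b)))), 0))))  →  cons(p(0), cons(b, p(cons(k(p(0), m(b, 0, cons(b, cons(b, b)))), 0))))   [R1 at 1.1]
2. cons(p(0), cons(b, p(cons(k(p(0), m(b, 0, cons(b, cons(b, b)))), 0))))  →  cons(p(0), cons(b, p(cons(m(b, 0, cons(b, cons(b, b))), 0))))   [R2 at 2.2.1.1]
3. cons(p(0), cons(b, p(cons(m(b, 0, cons(b, cons(b, b))), 0))))  →  cons(p(0), cons(b, p(cons(b, 0))))   [R1 at 2.2.1.1]

cons(p(0), cons(b, p(cons(b, 0))))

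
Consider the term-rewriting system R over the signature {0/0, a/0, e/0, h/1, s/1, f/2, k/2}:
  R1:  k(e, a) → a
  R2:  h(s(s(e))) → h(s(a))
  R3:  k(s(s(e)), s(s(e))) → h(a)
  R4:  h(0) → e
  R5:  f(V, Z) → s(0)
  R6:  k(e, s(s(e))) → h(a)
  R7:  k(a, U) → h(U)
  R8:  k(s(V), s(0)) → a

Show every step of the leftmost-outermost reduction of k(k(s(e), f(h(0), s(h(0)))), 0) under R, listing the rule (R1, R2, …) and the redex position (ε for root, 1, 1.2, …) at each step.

e

1. k(k(s(e), f(h(0), s(h(0)))), 0)  →  k(k(s(e), s(0)), 0)   [R5 at 1.2]
2. k(k(s(e), s(0)), 0)  →  k(a, 0)   [R8 at 1]
3. k(a, 0)  →  h(0)   [R7 at ε]
4. h(0)  →  e   [R4 at ε]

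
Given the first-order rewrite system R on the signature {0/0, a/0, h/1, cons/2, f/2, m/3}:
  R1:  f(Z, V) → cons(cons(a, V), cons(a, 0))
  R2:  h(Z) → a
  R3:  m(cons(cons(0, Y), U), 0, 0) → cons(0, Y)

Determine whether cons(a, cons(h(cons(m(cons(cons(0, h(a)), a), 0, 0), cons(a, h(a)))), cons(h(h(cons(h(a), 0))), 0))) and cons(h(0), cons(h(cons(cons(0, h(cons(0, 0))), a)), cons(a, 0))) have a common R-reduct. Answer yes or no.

yes — NF(t₁) = cons(a, cons(a, cons(a, 0))), NF(t₂) = cons(a, cons(a, cons(a, 0)))

Reduce t₁ = cons(a, cons(h(cons(m(cons(cons(0, h(a)), a), 0, 0), cons(a, h(a)))), cons(h(h(cons(h(a), 0))), 0))):
1. cons(a, cons(h(cons(m(cons(cons(0, h(a)), a), 0, 0), cons(a, h(a)))), cons(h(h(cons(h(a), 0))), 0)))  →  cons(a, cons(a, cons(h(h(cons(h(a), 0))), 0)))   [R2 at 2.1]
2. cons(a, cons(a, cons(h(h(cons(h(a), 0))), 0)))  →  cons(a, cons(a, cons(a, 0)))   [R2 at 2.2.1]

Reduce t₂ = cons(h(0), cons(h(cons(cons(0, h(cons(0, 0))), a)), cons(a, 0))):
1. cons(h(0), cons(h(cons(cons(0, h(cons(0, 0))), a)), cons(a, 0)))  →  cons(a, cons(h(cons(cons(0, h(cons(0, 0))), a)), cons(a, 0)))   [R2 at 1]
2. cons(a, cons(h(cons(cons(0, h(cons(0, 0))), a)), cons(a, 0)))  →  cons(a, cons(a, cons(a, 0)))   [R2 at 2.1]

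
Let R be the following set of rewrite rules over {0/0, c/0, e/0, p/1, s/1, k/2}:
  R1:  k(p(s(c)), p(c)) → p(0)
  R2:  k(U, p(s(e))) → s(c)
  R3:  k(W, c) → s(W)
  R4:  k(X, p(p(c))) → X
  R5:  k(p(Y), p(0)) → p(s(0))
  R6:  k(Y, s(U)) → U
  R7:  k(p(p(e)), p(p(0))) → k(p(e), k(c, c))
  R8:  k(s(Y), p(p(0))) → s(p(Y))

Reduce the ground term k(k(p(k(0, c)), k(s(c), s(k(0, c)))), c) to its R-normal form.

1. k(k(p(k(0, c)), k(s(c), s(k(0, c)))), c)  →  s(k(p(k(0, c)), k(s(c), s(k(0, c)))))   [R3 at ε]
2. s(k(p(k(0, c)), k(s(c), s(k(0, c)))))  →  s(k(p(s(0)), k(s(c), s(k(0, c)))))   [R3 at 1.1.1]
3. s(k(p(s(0)), k(s(c), s(k(0, c)))))  →  s(k(p(s(0)), k(0, c)))   [R6 at 1.2]
4. s(k(p(s(0)), k(0, c)))  →  s(k(p(s(0)), s(0)))   [R3 at 1.2]
5. s(k(p(s(0)), s(0)))  →  s(0)   [R6 at 1]

s(0)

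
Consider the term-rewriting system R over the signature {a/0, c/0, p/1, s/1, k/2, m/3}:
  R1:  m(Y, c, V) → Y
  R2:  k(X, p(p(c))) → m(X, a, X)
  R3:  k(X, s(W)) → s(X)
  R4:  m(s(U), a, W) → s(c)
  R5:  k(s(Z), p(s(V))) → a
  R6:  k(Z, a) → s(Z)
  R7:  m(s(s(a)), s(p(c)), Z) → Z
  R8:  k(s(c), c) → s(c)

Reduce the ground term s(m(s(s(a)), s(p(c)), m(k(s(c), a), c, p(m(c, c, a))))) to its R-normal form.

s(s(s(c)))

1. s(m(s(s(a)), s(p(c)), m(k(s(c), a), c, p(m(c, c, a)))))  →  s(m(k(s(c), a), c, p(m(c, c, a))))   [R7 at 1]
2. s(m(k(s(c), a), c, p(m(c, c, a))))  →  s(k(s(c), a))   [R1 at 1]
3. s(k(s(c), a))  →  s(s(s(c)))   [R6 at 1]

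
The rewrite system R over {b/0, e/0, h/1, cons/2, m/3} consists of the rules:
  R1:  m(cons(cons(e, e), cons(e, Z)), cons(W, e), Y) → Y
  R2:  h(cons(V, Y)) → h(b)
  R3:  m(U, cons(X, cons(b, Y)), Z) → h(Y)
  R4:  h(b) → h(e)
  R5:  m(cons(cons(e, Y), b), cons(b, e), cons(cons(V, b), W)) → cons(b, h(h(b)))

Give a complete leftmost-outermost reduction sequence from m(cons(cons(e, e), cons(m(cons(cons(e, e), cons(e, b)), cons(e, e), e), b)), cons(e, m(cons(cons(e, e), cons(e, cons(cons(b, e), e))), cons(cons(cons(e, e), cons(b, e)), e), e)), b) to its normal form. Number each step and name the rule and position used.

1. m(cons(cons(e, e), cons(m(cons(cons(e, e), cons(e, b)), cons(e, e), e), b)), cons(e, m(cons(cons(e, e), cons(e, cons(cons(b, e), e))), cons(cons(cons(e, e), cons(b, e)), e), e)), b)  →  m(cons(cons(e, e), cons(e, b)), cons(e, m(cons(cons(e, e), cons(e, cons(cons(b, e), e))), cons(cons(cons(e, e), cons(b, e)), e), e)), b)   [R1 at 1.2.1]
2. m(cons(cons(e, e), cons(e, b)), cons(e, m(cons(cons(e, e), cons(e, cons(cons(b, e), e))), cons(cons(cons(e, e), cons(b, e)), e), e)), b)  →  m(cons(cons(e, e), cons(e, b)), cons(e, e), b)   [R1 at 2.2]
3. m(cons(cons(e, e), cons(e, b)), cons(e, e), b)  →  b   [R1 at ε]

b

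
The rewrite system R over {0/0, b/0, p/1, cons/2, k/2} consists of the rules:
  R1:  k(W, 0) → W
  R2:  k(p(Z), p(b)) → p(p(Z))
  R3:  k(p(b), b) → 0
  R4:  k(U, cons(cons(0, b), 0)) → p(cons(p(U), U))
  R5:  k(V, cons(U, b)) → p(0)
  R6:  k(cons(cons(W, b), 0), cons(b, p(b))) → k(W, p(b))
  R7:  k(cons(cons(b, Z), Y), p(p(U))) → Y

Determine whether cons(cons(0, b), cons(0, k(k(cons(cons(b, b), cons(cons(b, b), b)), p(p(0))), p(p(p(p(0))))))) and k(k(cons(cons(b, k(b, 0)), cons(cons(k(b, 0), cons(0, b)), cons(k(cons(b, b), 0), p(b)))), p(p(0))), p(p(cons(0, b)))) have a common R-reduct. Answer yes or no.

Reduce t₁ = cons(cons(0, b), cons(0, k(k(cons(cons(b, b), cons(cons(b, b), b)), p(p(0))), p(p(p(p(0))))))):
1. cons(cons(0, b), cons(0, k(k(cons(cons(b, b), cons(cons(b, b), b)), p(p(0))), p(p(p(p(0)))))))  →  cons(cons(0, b), cons(0, k(cons(cons(b, b), b), p(p(p(p(0)))))))   [R7 at 2.2.1]
2. cons(cons(0, b), cons(0, k(cons(cons(b, b), b), p(p(p(p(0)))))))  →  cons(cons(0, b), cons(0, b))   [R7 at 2.2]

Reduce t₂ = k(k(cons(cons(b, k(b, 0)), cons(cons(k(b, 0), cons(0, b)), cons(k(cons(b, b), 0), p(b)))), p(p(0))), p(p(cons(0, b)))):
1. k(k(cons(cons(b, k(b, 0)), cons(cons(k(b, 0), cons(0, b)), cons(k(cons(b, b), 0), p(b)))), p(p(0))), p(p(cons(0, b))))  →  k(cons(cons(k(b, 0), cons(0, b)), cons(k(cons(b, b), 0), p(b))), p(p(cons(0, b))))   [R7 at 1]
2. k(cons(cons(k(b, 0), cons(0, b)), cons(k(cons(b, b), 0), p(b))), p(p(cons(0, b))))  →  k(cons(cons(b, cons(0, b)), cons(k(cons(b, b), 0), p(b))), p(p(cons(0, b))))   [R1 at 1.1.1]
3. k(cons(cons(b, cons(0, b)), cons(k(cons(b, b), 0), p(b))), p(p(cons(0, b))))  →  cons(k(cons(b, b), 0), p(b))   [R7 at ε]
4. cons(k(cons(b, b), 0), p(b))  →  cons(cons(b, b), p(b))   [R1 at 1]

no — NF(t₁) = cons(cons(0, b), cons(0, b)), NF(t₂) = cons(cons(b, b), p(b))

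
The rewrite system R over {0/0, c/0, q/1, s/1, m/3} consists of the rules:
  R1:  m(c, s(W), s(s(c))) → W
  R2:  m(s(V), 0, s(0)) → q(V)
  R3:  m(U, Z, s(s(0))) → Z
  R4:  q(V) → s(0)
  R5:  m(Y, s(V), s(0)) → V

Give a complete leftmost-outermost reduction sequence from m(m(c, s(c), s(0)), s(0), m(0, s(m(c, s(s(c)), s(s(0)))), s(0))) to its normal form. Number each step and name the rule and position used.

1. m(m(c, s(c), s(0)), s(0), m(0, s(m(c, s(s(c)), s(s(0)))), s(0)))  →  m(c, s(0), m(0, s(m(c, s(s(c)), s(s(0)))), s(0)))   [R5 at 1]
2. m(c, s(0), m(0, s(m(c, s(s(c)), s(s(0)))), s(0)))  →  m(c, s(0), m(c, s(s(c)), s(s(0))))   [R5 at 3]
3. m(c, s(0), m(c, s(s(c)), s(s(0))))  →  m(c, s(0), s(s(c)))   [R3 at 3]
4. m(c, s(0), s(s(c)))  →  0   [R1 at ε]

0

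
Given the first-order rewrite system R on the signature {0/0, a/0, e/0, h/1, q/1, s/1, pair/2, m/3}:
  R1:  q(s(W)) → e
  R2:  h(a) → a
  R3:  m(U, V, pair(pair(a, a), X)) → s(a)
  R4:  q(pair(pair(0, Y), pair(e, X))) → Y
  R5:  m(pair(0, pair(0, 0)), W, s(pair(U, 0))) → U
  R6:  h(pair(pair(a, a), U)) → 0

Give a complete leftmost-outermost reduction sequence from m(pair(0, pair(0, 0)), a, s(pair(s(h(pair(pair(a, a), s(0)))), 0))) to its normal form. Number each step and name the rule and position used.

s(0)

1. m(pair(0, pair(0, 0)), a, s(pair(s(h(pair(pair(a, a), s(0)))), 0)))  →  s(h(pair(pair(a, a), s(0))))   [R5 at ε]
2. s(h(pair(pair(a, a), s(0))))  →  s(0)   [R6 at 1]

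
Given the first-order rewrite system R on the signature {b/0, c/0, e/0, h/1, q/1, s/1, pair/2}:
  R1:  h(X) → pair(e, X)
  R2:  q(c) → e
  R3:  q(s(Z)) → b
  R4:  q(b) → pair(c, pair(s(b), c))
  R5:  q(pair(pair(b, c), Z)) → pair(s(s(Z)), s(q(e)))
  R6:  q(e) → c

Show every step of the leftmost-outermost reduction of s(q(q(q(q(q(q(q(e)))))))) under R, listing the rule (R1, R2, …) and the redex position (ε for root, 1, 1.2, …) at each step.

1. s(q(q(q(q(q(q(q(e))))))))  →  s(q(q(q(q(q(q(c)))))))   [R6 at 1.1.1.1.1.1.1]
2. s(q(q(q(q(q(q(c)))))))  →  s(q(q(q(q(q(e))))))   [R2 at 1.1.1.1.1.1]
3. s(q(q(q(q(q(e))))))  →  s(q(q(q(q(c)))))   [R6 at 1.1.1.1.1]
4. s(q(q(q(q(c)))))  →  s(q(q(q(e))))   [R2 at 1.1.1.1]
5. s(q(q(q(e))))  →  s(q(q(c)))   [R6 at 1.1.1]
6. s(q(q(c)))  →  s(q(e))   [R2 at 1.1]
7. s(q(e))  →  s(c)   [R6 at 1]

s(c)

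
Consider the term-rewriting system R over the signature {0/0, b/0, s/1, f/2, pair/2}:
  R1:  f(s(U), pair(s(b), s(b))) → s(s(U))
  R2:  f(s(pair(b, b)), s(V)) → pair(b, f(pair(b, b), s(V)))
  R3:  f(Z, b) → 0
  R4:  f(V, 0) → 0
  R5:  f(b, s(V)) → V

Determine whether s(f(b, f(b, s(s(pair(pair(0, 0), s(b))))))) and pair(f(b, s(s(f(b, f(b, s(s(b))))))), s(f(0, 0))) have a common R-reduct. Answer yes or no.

no — NF(t₁) = s(pair(pair(0, 0), s(b))), NF(t₂) = pair(s(b), s(0))

Reduce t₁ = s(f(b, f(b, s(s(pair(pair(0, 0), s(b))))))):
1. s(f(b, f(b, s(s(pair(pair(0, 0), s(b)))))))  →  s(f(b, s(pair(pair(0, 0), s(b)))))   [R5 at 1.2]
2. s(f(b, s(pair(pair(0, 0), s(b)))))  →  s(pair(pair(0, 0), s(b)))   [R5 at 1]

Reduce t₂ = pair(f(b, s(s(f(b, f(b, s(s(b))))))), s(f(0, 0))):
1. pair(f(b, s(s(f(b, f(b, s(s(b))))))), s(f(0, 0)))  →  pair(s(f(b, f(b, s(s(b))))), s(f(0, 0)))   [R5 at 1]
2. pair(s(f(b, f(b, s(s(b))))), s(f(0, 0)))  →  pair(s(f(b, s(b))), s(f(0, 0)))   [R5 at 1.1.2]
3. pair(s(f(b, s(b))), s(f(0, 0)))  →  pair(s(b), s(f(0, 0)))   [R5 at 1.1]
4. pair(s(b), s(f(0, 0)))  →  pair(s(b), s(0))   [R4 at 2.1]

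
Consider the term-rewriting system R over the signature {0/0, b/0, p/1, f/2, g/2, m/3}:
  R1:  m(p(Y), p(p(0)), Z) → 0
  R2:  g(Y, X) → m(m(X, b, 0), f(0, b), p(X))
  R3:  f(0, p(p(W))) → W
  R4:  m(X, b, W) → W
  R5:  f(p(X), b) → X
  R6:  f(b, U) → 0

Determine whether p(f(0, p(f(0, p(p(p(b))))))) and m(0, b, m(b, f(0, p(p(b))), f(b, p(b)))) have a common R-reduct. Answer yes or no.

Reduce t₁ = p(f(0, p(f(0, p(p(p(b))))))):
1. p(f(0, p(f(0, p(p(p(b)))))))  →  p(f(0, p(p(b))))   [R3 at 1.2.1]
2. p(f(0, p(p(b))))  →  p(b)   [R3 at 1]

Reduce t₂ = m(0, b, m(b, f(0, p(p(b))), f(b, p(b)))):
1. m(0, b, m(b, f(0, p(p(b))), f(b, p(b))))  →  m(b, f(0, p(p(b))), f(b, p(b)))   [R4 at ε]
2. m(b, f(0, p(p(b))), f(b, p(b)))  →  m(b, b, f(b, p(b)))   [R3 at 2]
3. m(b, b, f(b, p(b)))  →  f(b, p(b))   [R4 at ε]
4. f(b, p(b))  →  0   [R6 at ε]

no — NF(t₁) = p(b), NF(t₂) = 0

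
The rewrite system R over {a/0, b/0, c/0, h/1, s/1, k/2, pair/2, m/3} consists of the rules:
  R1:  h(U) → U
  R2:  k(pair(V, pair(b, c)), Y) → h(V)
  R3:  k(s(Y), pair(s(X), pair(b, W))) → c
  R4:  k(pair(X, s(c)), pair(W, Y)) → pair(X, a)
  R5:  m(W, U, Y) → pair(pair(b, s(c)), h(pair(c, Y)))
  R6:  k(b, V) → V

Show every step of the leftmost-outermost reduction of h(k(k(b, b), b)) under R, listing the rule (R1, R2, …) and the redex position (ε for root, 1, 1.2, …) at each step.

1. h(k(k(b, b), b))  →  k(k(b, b), b)   [R1 at ε]
2. k(k(b, b), b)  →  k(b, b)   [R6 at 1]
3. k(b, b)  →  b   [R6 at ε]

b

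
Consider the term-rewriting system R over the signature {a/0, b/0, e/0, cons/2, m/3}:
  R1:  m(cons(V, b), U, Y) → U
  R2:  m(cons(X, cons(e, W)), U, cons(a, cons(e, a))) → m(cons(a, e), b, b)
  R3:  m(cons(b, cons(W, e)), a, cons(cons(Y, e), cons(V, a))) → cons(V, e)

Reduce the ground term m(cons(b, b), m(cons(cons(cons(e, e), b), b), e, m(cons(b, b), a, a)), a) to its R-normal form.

1. m(cons(b, b), m(cons(cons(cons(e, e), b), b), e, m(cons(b, b), a, a)), a)  →  m(cons(cons(cons(e, e), b), b), e, m(cons(b, b), a, a))   [R1 at ε]
2. m(cons(cons(cons(e, e), b), b), e, m(cons(b, b), a, a))  →  e   [R1 at ε]

e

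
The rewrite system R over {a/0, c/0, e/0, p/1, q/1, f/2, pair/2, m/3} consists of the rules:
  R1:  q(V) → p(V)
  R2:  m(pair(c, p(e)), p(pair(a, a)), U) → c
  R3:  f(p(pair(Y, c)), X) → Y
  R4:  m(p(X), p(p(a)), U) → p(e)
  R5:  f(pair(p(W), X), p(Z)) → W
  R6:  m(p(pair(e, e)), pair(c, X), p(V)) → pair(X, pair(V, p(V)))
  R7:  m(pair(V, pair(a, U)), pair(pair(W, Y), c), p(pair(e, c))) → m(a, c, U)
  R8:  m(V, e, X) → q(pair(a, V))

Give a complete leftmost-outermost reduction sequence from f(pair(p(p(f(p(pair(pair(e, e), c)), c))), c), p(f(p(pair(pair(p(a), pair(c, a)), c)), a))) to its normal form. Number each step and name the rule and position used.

p(pair(e, e))

1. f(pair(p(p(f(p(pair(pair(e, e), c)), c))), c), p(f(p(pair(pair(p(a), pair(c, a)), c)), a)))  →  p(f(p(pair(pair(e, e), c)), c))   [R5 at ε]
2. p(f(p(pair(pair(e, e), c)), c))  →  p(pair(e, e))   [R3 at 1]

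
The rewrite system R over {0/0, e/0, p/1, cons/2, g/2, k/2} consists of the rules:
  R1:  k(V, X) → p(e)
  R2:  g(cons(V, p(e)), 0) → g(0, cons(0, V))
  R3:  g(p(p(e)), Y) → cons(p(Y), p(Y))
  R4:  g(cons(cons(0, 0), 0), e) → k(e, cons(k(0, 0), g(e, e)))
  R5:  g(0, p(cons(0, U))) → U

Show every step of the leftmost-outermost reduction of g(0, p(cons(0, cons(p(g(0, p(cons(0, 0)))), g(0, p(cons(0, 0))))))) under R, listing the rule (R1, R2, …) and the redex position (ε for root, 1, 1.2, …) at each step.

cons(p(0), 0)

1. g(0, p(cons(0, cons(p(g(0, p(cons(0, 0)))), g(0, p(cons(0, 0)))))))  →  cons(p(g(0, p(cons(0, 0)))), g(0, p(cons(0, 0))))   [R5 at ε]
2. cons(p(g(0, p(cons(0, 0)))), g(0, p(cons(0, 0))))  →  cons(p(0), g(0, p(cons(0, 0))))   [R5 at 1.1]
3. cons(p(0), g(0, p(cons(0, 0))))  →  cons(p(0), 0)   [R5 at 2]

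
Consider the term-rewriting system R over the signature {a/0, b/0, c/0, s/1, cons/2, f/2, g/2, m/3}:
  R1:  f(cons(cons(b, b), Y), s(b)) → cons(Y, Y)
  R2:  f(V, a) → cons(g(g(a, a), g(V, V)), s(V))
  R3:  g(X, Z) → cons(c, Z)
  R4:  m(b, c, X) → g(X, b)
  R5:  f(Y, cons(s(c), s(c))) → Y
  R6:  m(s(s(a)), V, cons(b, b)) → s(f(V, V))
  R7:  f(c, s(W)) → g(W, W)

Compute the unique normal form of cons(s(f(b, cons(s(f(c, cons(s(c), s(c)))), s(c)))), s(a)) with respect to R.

1. cons(s(f(b, cons(s(f(c, cons(s(c), s(c)))), s(c)))), s(a))  →  cons(s(f(b, cons(s(c), s(c)))), s(a))   [R5 at 1.1.2.1.1]
2. cons(s(f(b, cons(s(c), s(c)))), s(a))  →  cons(s(b), s(a))   [R5 at 1.1]

cons(s(b), s(a))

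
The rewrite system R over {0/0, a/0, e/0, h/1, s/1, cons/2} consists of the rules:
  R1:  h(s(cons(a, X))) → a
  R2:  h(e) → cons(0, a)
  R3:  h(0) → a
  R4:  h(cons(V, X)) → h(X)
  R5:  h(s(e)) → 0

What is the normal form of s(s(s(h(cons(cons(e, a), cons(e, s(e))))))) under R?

s(s(s(0)))

1. s(s(s(h(cons(cons(e, a), cons(e, s(e)))))))  →  s(s(s(h(cons(e, s(e))))))   [R4 at 1.1.1]
2. s(s(s(h(cons(e, s(e))))))  →  s(s(s(h(s(e)))))   [R4 at 1.1.1]
3. s(s(s(h(s(e)))))  →  s(s(s(0)))   [R5 at 1.1.1]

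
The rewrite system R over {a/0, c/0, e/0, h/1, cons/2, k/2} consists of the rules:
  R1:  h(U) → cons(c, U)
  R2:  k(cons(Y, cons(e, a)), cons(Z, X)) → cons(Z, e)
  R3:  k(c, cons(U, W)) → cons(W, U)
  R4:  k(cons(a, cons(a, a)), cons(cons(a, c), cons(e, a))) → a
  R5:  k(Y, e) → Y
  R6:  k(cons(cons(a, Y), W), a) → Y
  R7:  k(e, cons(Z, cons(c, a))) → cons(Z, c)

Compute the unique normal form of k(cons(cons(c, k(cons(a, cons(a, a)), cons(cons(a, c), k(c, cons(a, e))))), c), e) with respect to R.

cons(cons(c, a), c)

1. k(cons(cons(c, k(cons(a, cons(a, a)), cons(cons(a, c), k(c, cons(a, e))))), c), e)  →  cons(cons(c, k(cons(a, cons(a, a)), cons(cons(a, c), k(c, cons(a, e))))), c)   [R5 at ε]
2. cons(cons(c, k(cons(a, cons(a, a)), cons(cons(a, c), k(c, cons(a, e))))), c)  →  cons(cons(c, k(cons(a, cons(a, a)), cons(cons(a, c), cons(e, a)))), c)   [R3 at 1.2.2.2]
3. cons(cons(c, k(cons(a, cons(a, a)), cons(cons(a, c), cons(e, a)))), c)  →  cons(cons(c, a), c)   [R4 at 1.2]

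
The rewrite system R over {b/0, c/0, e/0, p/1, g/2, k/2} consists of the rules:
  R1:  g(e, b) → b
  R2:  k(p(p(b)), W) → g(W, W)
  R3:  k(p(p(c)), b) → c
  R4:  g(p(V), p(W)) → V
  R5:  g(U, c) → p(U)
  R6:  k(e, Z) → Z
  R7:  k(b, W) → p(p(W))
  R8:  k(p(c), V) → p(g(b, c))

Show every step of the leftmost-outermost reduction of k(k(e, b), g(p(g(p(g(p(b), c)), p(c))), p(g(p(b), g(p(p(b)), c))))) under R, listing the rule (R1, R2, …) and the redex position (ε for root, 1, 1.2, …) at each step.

p(p(p(p(b))))

1. k(k(e, b), g(p(g(p(g(p(b), c)), p(c))), p(g(p(b), g(p(p(b)), c)))))  →  k(b, g(p(g(p(g(p(b), c)), p(c))), p(g(p(b), g(p(p(b)), c)))))   [R6 at 1]
2. k(b, g(p(g(p(g(p(b), c)), p(c))), p(g(p(b), g(p(p(b)), c)))))  →  p(p(g(p(g(p(g(p(b), c)), p(c))), p(g(p(b), g(p(p(b)), c))))))   [R7 at ε]
3. p(p(g(p(g(p(g(p(b), c)), p(c))), p(g(p(b), g(p(p(b)), c))))))  →  p(p(g(p(g(p(b), c)), p(c))))   [R4 at 1.1]
4. p(p(g(p(g(p(b), c)), p(c))))  →  p(p(g(p(b), c)))   [R4 at 1.1]
5. p(p(g(p(b), c)))  →  p(p(p(p(b))))   [R5 at 1.1]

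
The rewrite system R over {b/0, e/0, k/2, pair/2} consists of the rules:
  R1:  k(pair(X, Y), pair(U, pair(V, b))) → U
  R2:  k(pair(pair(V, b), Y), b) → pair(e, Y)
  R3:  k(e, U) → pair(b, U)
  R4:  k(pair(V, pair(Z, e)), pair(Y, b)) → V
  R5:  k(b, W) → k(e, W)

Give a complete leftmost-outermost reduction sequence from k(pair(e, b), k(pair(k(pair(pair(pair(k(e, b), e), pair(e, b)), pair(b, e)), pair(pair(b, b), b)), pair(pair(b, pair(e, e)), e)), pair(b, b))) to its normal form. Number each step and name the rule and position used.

1. k(pair(e, b), k(pair(k(pair(pair(pair(k(e, b), e), pair(e, b)), pair(b, e)), pair(pair(b, b), b)), pair(pair(b, pair(e, e)), e)), pair(b, b)))  →  k(pair(e, b), k(pair(pair(pair(k(e, b), e), pair(e, b)), pair(b, e)), pair(pair(b, b), b)))   [R4 at 2]
2. k(pair(e, b), k(pair(pair(pair(k(e, b), e), pair(e, b)), pair(b, e)), pair(pair(b, b), b)))  →  k(pair(e, b), pair(pair(k(e, b), e), pair(e, b)))   [R4 at 2]
3. k(pair(e, b), pair(pair(k(e, b), e), pair(e, b)))  →  pair(k(e, b), e)   [R1 at ε]
4. pair(k(e, b), e)  →  pair(pair(b, b), e)   [R3 at 1]

pair(pair(b, b), e)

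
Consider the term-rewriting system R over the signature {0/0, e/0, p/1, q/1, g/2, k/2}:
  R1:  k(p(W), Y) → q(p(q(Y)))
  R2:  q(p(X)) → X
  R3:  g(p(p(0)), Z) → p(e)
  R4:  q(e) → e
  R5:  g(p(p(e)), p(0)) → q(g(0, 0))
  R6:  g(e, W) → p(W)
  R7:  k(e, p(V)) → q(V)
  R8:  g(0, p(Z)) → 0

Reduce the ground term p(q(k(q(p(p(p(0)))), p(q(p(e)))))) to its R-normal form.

1. p(q(k(q(p(p(p(0)))), p(q(p(e))))))  →  p(q(k(p(p(0)), p(q(p(e))))))   [R2 at 1.1.1]
2. p(q(k(p(p(0)), p(q(p(e))))))  →  p(q(q(p(q(p(q(p(e))))))))   [R1 at 1.1]
3. p(q(q(p(q(p(q(p(e))))))))  →  p(q(q(p(q(p(e))))))   [R2 at 1.1]
4. p(q(q(p(q(p(e))))))  →  p(q(q(p(e))))   [R2 at 1.1]
5. p(q(q(p(e))))  →  p(q(e))   [R2 at 1.1]
6. p(q(e))  →  p(e)   [R4 at 1]

p(e)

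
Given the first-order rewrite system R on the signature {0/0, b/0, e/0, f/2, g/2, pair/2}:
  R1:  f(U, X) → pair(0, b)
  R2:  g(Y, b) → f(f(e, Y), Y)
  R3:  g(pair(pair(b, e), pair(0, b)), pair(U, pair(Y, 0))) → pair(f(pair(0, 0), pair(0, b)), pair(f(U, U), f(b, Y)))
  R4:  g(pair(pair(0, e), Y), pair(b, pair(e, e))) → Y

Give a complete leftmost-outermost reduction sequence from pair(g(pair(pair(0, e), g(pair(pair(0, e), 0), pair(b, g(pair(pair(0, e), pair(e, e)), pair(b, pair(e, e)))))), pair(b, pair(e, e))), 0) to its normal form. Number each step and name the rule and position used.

1. pair(g(pair(pair(0, e), g(pair(pair(0, e), 0), pair(b, g(pair(pair(0, e), pair(e, e)), pair(b, pair(e, e)))))), pair(b, pair(e, e))), 0)  →  pair(g(pair(pair(0, e), 0), pair(b, g(pair(pair(0, e), pair(e, e)), pair(b, pair(e, e))))), 0)   [R4 at 1]
2. pair(g(pair(pair(0, e), 0), pair(b, g(pair(pair(0, e), pair(e, e)), pair(b, pair(e, e))))), 0)  →  pair(g(pair(pair(0, e), 0), pair(b, pair(e, e))), 0)   [R4 at 1.2.2]
3. pair(g(pair(pair(0, e), 0), pair(b, pair(e, e))), 0)  →  pair(0, 0)   [R4 at 1]

pair(0, 0)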